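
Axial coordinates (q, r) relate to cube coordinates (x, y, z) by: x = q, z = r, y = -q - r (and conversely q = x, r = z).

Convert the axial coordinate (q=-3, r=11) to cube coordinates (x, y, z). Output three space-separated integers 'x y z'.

Answer: -3 -8 11

Derivation:
x = q = -3
z = r = 11
y = -x - z = -(-3) - (11) = -8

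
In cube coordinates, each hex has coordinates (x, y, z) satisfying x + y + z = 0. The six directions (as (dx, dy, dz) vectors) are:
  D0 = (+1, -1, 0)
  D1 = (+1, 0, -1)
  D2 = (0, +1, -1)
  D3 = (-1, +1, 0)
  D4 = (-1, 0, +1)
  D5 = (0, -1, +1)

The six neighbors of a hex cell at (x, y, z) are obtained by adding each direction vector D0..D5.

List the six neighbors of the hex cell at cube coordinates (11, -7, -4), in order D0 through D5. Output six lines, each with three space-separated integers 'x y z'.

Center: (11, -7, -4). Add each direction:
  D0: (11, -7, -4) + (1, -1, 0) = (12, -8, -4)
  D1: (11, -7, -4) + (1, 0, -1) = (12, -7, -5)
  D2: (11, -7, -4) + (0, 1, -1) = (11, -6, -5)
  D3: (11, -7, -4) + (-1, 1, 0) = (10, -6, -4)
  D4: (11, -7, -4) + (-1, 0, 1) = (10, -7, -3)
  D5: (11, -7, -4) + (0, -1, 1) = (11, -8, -3)

Answer: 12 -8 -4
12 -7 -5
11 -6 -5
10 -6 -4
10 -7 -3
11 -8 -3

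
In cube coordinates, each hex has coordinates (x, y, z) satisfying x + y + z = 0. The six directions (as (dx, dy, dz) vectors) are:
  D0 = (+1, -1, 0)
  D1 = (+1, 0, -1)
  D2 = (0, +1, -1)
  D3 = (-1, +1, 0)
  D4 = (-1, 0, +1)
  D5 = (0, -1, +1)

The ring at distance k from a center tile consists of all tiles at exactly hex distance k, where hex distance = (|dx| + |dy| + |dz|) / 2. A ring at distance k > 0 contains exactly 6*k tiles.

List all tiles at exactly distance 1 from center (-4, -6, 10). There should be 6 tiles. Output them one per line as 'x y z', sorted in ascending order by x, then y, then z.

Answer: -5 -6 11
-5 -5 10
-4 -7 11
-4 -5 9
-3 -7 10
-3 -6 9

Derivation:
Walk ring at distance 1 from (-4, -6, 10):
Start at center + D4*1 = (-5, -6, 11)
  hex 0: (-5, -6, 11)
  hex 1: (-4, -7, 11)
  hex 2: (-3, -7, 10)
  hex 3: (-3, -6, 9)
  hex 4: (-4, -5, 9)
  hex 5: (-5, -5, 10)
Sorted: 6 hexes.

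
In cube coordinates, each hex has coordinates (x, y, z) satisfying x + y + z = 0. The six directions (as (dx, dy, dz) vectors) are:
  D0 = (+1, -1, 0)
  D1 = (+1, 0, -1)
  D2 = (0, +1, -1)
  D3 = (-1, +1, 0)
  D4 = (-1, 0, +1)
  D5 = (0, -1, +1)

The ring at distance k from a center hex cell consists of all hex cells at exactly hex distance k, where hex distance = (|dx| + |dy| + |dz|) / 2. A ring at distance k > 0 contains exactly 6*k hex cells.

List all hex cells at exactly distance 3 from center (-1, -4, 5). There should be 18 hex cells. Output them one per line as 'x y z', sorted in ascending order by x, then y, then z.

Walk ring at distance 3 from (-1, -4, 5):
Start at center + D4*3 = (-4, -4, 8)
  hex 0: (-4, -4, 8)
  hex 1: (-3, -5, 8)
  hex 2: (-2, -6, 8)
  hex 3: (-1, -7, 8)
  hex 4: (0, -7, 7)
  hex 5: (1, -7, 6)
  hex 6: (2, -7, 5)
  hex 7: (2, -6, 4)
  hex 8: (2, -5, 3)
  hex 9: (2, -4, 2)
  hex 10: (1, -3, 2)
  hex 11: (0, -2, 2)
  hex 12: (-1, -1, 2)
  hex 13: (-2, -1, 3)
  hex 14: (-3, -1, 4)
  hex 15: (-4, -1, 5)
  hex 16: (-4, -2, 6)
  hex 17: (-4, -3, 7)
Sorted: 18 hexes.

Answer: -4 -4 8
-4 -3 7
-4 -2 6
-4 -1 5
-3 -5 8
-3 -1 4
-2 -6 8
-2 -1 3
-1 -7 8
-1 -1 2
0 -7 7
0 -2 2
1 -7 6
1 -3 2
2 -7 5
2 -6 4
2 -5 3
2 -4 2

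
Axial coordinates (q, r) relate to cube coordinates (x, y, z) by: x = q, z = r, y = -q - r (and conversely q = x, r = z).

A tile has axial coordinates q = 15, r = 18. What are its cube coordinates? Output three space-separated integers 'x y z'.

x = q = 15
z = r = 18
y = -x - z = -(15) - (18) = -33

Answer: 15 -33 18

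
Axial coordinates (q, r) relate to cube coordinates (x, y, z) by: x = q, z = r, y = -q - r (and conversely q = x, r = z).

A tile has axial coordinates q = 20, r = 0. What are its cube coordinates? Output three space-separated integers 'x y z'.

Answer: 20 -20 0

Derivation:
x = q = 20
z = r = 0
y = -x - z = -(20) - (0) = -20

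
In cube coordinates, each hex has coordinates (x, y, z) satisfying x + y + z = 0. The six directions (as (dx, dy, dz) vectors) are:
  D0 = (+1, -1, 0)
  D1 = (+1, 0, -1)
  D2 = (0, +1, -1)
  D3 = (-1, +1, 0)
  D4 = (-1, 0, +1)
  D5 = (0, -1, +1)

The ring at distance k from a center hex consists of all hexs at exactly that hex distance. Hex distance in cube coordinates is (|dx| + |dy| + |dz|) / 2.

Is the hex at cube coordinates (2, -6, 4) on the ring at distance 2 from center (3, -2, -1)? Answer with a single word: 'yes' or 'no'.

Answer: no

Derivation:
|px - cx| = |2 - 3| = 1
|py - cy| = |-6 - (-2)| = 4
|pz - cz| = |4 - (-1)| = 5
distance = (1+4+5)/2 = 10/2 = 5
radius = 2; distance != radius -> no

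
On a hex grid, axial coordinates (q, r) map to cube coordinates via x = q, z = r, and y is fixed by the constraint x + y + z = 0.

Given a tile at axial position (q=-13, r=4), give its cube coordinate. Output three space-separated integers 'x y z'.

x = q = -13
z = r = 4
y = -x - z = -(-13) - (4) = 9

Answer: -13 9 4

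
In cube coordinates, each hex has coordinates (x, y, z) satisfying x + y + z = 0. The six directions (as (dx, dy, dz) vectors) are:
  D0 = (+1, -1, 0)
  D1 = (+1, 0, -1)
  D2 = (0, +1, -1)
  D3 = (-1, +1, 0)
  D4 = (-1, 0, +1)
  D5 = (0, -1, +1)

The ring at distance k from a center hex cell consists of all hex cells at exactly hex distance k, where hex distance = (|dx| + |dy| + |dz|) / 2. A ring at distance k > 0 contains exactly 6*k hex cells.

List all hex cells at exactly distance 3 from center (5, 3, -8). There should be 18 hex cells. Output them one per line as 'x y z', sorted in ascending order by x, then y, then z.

Walk ring at distance 3 from (5, 3, -8):
Start at center + D4*3 = (2, 3, -5)
  hex 0: (2, 3, -5)
  hex 1: (3, 2, -5)
  hex 2: (4, 1, -5)
  hex 3: (5, 0, -5)
  hex 4: (6, 0, -6)
  hex 5: (7, 0, -7)
  hex 6: (8, 0, -8)
  hex 7: (8, 1, -9)
  hex 8: (8, 2, -10)
  hex 9: (8, 3, -11)
  hex 10: (7, 4, -11)
  hex 11: (6, 5, -11)
  hex 12: (5, 6, -11)
  hex 13: (4, 6, -10)
  hex 14: (3, 6, -9)
  hex 15: (2, 6, -8)
  hex 16: (2, 5, -7)
  hex 17: (2, 4, -6)
Sorted: 18 hexes.

Answer: 2 3 -5
2 4 -6
2 5 -7
2 6 -8
3 2 -5
3 6 -9
4 1 -5
4 6 -10
5 0 -5
5 6 -11
6 0 -6
6 5 -11
7 0 -7
7 4 -11
8 0 -8
8 1 -9
8 2 -10
8 3 -11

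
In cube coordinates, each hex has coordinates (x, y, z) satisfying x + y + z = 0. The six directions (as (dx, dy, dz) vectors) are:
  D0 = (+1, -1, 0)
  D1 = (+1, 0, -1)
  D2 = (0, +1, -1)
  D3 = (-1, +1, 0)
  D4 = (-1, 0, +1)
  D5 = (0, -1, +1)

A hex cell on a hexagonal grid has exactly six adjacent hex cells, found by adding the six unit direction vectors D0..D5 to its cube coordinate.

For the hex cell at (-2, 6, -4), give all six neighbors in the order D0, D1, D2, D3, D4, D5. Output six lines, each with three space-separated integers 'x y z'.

Center: (-2, 6, -4). Add each direction:
  D0: (-2, 6, -4) + (1, -1, 0) = (-1, 5, -4)
  D1: (-2, 6, -4) + (1, 0, -1) = (-1, 6, -5)
  D2: (-2, 6, -4) + (0, 1, -1) = (-2, 7, -5)
  D3: (-2, 6, -4) + (-1, 1, 0) = (-3, 7, -4)
  D4: (-2, 6, -4) + (-1, 0, 1) = (-3, 6, -3)
  D5: (-2, 6, -4) + (0, -1, 1) = (-2, 5, -3)

Answer: -1 5 -4
-1 6 -5
-2 7 -5
-3 7 -4
-3 6 -3
-2 5 -3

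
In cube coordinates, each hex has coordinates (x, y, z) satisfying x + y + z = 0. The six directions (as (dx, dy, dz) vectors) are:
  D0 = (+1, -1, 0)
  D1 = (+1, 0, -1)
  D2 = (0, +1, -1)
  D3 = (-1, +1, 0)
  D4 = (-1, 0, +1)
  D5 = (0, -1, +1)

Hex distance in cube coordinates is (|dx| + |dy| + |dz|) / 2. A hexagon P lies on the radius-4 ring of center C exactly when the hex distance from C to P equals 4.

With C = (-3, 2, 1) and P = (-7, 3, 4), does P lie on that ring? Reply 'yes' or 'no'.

Answer: yes

Derivation:
|px - cx| = |-7 - (-3)| = 4
|py - cy| = |3 - 2| = 1
|pz - cz| = |4 - 1| = 3
distance = (4+1+3)/2 = 8/2 = 4
radius = 4; distance == radius -> yes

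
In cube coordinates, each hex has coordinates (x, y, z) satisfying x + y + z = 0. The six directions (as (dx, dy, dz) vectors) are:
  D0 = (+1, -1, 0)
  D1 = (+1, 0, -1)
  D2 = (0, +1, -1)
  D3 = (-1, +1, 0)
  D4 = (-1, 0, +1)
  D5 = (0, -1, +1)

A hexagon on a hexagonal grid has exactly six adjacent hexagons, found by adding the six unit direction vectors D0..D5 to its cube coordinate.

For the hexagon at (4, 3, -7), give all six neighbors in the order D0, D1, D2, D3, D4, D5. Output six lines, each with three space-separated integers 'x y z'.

Answer: 5 2 -7
5 3 -8
4 4 -8
3 4 -7
3 3 -6
4 2 -6

Derivation:
Center: (4, 3, -7). Add each direction:
  D0: (4, 3, -7) + (1, -1, 0) = (5, 2, -7)
  D1: (4, 3, -7) + (1, 0, -1) = (5, 3, -8)
  D2: (4, 3, -7) + (0, 1, -1) = (4, 4, -8)
  D3: (4, 3, -7) + (-1, 1, 0) = (3, 4, -7)
  D4: (4, 3, -7) + (-1, 0, 1) = (3, 3, -6)
  D5: (4, 3, -7) + (0, -1, 1) = (4, 2, -6)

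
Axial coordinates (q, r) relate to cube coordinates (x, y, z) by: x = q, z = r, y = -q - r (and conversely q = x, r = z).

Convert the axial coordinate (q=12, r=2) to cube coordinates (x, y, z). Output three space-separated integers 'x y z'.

Answer: 12 -14 2

Derivation:
x = q = 12
z = r = 2
y = -x - z = -(12) - (2) = -14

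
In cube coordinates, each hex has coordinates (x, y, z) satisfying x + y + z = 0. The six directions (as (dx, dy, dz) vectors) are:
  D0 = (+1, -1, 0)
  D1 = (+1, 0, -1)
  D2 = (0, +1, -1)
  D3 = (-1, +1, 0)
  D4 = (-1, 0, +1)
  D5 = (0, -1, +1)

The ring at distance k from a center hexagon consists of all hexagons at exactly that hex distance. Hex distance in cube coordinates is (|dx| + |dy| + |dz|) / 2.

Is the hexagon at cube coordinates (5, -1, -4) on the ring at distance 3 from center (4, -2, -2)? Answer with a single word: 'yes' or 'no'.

Answer: no

Derivation:
|px - cx| = |5 - 4| = 1
|py - cy| = |-1 - (-2)| = 1
|pz - cz| = |-4 - (-2)| = 2
distance = (1+1+2)/2 = 4/2 = 2
radius = 3; distance != radius -> no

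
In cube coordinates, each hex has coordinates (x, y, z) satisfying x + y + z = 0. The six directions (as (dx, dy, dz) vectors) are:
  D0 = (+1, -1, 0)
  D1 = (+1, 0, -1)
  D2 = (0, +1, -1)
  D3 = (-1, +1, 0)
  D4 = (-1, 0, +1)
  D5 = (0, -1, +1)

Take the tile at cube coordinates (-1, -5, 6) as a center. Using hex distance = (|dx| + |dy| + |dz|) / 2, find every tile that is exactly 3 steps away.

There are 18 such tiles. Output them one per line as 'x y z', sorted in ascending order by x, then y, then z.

Answer: -4 -5 9
-4 -4 8
-4 -3 7
-4 -2 6
-3 -6 9
-3 -2 5
-2 -7 9
-2 -2 4
-1 -8 9
-1 -2 3
0 -8 8
0 -3 3
1 -8 7
1 -4 3
2 -8 6
2 -7 5
2 -6 4
2 -5 3

Derivation:
Walk ring at distance 3 from (-1, -5, 6):
Start at center + D4*3 = (-4, -5, 9)
  hex 0: (-4, -5, 9)
  hex 1: (-3, -6, 9)
  hex 2: (-2, -7, 9)
  hex 3: (-1, -8, 9)
  hex 4: (0, -8, 8)
  hex 5: (1, -8, 7)
  hex 6: (2, -8, 6)
  hex 7: (2, -7, 5)
  hex 8: (2, -6, 4)
  hex 9: (2, -5, 3)
  hex 10: (1, -4, 3)
  hex 11: (0, -3, 3)
  hex 12: (-1, -2, 3)
  hex 13: (-2, -2, 4)
  hex 14: (-3, -2, 5)
  hex 15: (-4, -2, 6)
  hex 16: (-4, -3, 7)
  hex 17: (-4, -4, 8)
Sorted: 18 hexes.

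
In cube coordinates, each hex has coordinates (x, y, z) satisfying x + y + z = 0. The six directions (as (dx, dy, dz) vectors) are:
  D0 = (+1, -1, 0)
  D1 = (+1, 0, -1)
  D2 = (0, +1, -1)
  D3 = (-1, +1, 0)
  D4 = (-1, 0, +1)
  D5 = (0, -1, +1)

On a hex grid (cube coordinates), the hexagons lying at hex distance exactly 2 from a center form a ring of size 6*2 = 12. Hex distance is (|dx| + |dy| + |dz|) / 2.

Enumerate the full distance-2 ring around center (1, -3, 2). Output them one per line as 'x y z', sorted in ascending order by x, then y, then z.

Answer: -1 -3 4
-1 -2 3
-1 -1 2
0 -4 4
0 -1 1
1 -5 4
1 -1 0
2 -5 3
2 -2 0
3 -5 2
3 -4 1
3 -3 0

Derivation:
Walk ring at distance 2 from (1, -3, 2):
Start at center + D4*2 = (-1, -3, 4)
  hex 0: (-1, -3, 4)
  hex 1: (0, -4, 4)
  hex 2: (1, -5, 4)
  hex 3: (2, -5, 3)
  hex 4: (3, -5, 2)
  hex 5: (3, -4, 1)
  hex 6: (3, -3, 0)
  hex 7: (2, -2, 0)
  hex 8: (1, -1, 0)
  hex 9: (0, -1, 1)
  hex 10: (-1, -1, 2)
  hex 11: (-1, -2, 3)
Sorted: 12 hexes.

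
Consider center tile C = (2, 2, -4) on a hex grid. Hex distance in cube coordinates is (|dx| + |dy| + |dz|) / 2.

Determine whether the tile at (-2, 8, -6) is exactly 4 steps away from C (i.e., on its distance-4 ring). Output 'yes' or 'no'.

Answer: no

Derivation:
|px - cx| = |-2 - 2| = 4
|py - cy| = |8 - 2| = 6
|pz - cz| = |-6 - (-4)| = 2
distance = (4+6+2)/2 = 12/2 = 6
radius = 4; distance != radius -> no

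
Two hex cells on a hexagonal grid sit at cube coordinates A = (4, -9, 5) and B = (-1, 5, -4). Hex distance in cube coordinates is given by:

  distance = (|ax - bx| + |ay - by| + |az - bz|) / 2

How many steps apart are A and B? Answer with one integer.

|ax - bx| = |4 - (-1)| = 5
|ay - by| = |-9 - 5| = 14
|az - bz| = |5 - (-4)| = 9
distance = (5 + 14 + 9) / 2 = 28 / 2 = 14

Answer: 14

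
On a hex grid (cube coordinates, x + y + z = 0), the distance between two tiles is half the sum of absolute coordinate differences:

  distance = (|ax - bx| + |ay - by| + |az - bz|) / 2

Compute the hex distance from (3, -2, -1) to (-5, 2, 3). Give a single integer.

|ax - bx| = |3 - (-5)| = 8
|ay - by| = |-2 - 2| = 4
|az - bz| = |-1 - 3| = 4
distance = (8 + 4 + 4) / 2 = 16 / 2 = 8

Answer: 8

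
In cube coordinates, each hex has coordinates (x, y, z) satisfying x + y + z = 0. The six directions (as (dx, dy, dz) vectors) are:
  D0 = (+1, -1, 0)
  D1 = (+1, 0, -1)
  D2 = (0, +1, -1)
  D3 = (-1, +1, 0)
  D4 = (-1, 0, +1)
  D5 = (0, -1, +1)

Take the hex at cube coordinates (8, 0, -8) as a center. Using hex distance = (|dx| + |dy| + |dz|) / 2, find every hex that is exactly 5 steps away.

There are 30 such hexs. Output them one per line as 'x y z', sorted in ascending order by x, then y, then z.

Walk ring at distance 5 from (8, 0, -8):
Start at center + D4*5 = (3, 0, -3)
  hex 0: (3, 0, -3)
  hex 1: (4, -1, -3)
  hex 2: (5, -2, -3)
  hex 3: (6, -3, -3)
  hex 4: (7, -4, -3)
  hex 5: (8, -5, -3)
  hex 6: (9, -5, -4)
  hex 7: (10, -5, -5)
  hex 8: (11, -5, -6)
  hex 9: (12, -5, -7)
  hex 10: (13, -5, -8)
  hex 11: (13, -4, -9)
  hex 12: (13, -3, -10)
  hex 13: (13, -2, -11)
  hex 14: (13, -1, -12)
  hex 15: (13, 0, -13)
  hex 16: (12, 1, -13)
  hex 17: (11, 2, -13)
  hex 18: (10, 3, -13)
  hex 19: (9, 4, -13)
  hex 20: (8, 5, -13)
  hex 21: (7, 5, -12)
  hex 22: (6, 5, -11)
  hex 23: (5, 5, -10)
  hex 24: (4, 5, -9)
  hex 25: (3, 5, -8)
  hex 26: (3, 4, -7)
  hex 27: (3, 3, -6)
  hex 28: (3, 2, -5)
  hex 29: (3, 1, -4)
Sorted: 30 hexes.

Answer: 3 0 -3
3 1 -4
3 2 -5
3 3 -6
3 4 -7
3 5 -8
4 -1 -3
4 5 -9
5 -2 -3
5 5 -10
6 -3 -3
6 5 -11
7 -4 -3
7 5 -12
8 -5 -3
8 5 -13
9 -5 -4
9 4 -13
10 -5 -5
10 3 -13
11 -5 -6
11 2 -13
12 -5 -7
12 1 -13
13 -5 -8
13 -4 -9
13 -3 -10
13 -2 -11
13 -1 -12
13 0 -13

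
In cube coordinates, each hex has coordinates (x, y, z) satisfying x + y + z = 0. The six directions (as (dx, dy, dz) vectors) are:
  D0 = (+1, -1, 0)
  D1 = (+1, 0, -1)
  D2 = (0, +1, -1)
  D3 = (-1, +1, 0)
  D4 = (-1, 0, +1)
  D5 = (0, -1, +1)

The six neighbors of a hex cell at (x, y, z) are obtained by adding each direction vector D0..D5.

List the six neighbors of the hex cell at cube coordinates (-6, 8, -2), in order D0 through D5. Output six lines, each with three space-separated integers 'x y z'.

Center: (-6, 8, -2). Add each direction:
  D0: (-6, 8, -2) + (1, -1, 0) = (-5, 7, -2)
  D1: (-6, 8, -2) + (1, 0, -1) = (-5, 8, -3)
  D2: (-6, 8, -2) + (0, 1, -1) = (-6, 9, -3)
  D3: (-6, 8, -2) + (-1, 1, 0) = (-7, 9, -2)
  D4: (-6, 8, -2) + (-1, 0, 1) = (-7, 8, -1)
  D5: (-6, 8, -2) + (0, -1, 1) = (-6, 7, -1)

Answer: -5 7 -2
-5 8 -3
-6 9 -3
-7 9 -2
-7 8 -1
-6 7 -1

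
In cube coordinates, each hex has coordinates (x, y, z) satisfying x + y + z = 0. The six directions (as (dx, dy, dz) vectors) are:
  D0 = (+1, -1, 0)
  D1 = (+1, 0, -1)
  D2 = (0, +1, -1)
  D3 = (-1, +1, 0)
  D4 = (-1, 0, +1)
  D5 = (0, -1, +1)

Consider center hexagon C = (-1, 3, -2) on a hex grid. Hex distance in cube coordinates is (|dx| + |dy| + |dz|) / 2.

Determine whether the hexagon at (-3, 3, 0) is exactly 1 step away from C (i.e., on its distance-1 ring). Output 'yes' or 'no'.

|px - cx| = |-3 - (-1)| = 2
|py - cy| = |3 - 3| = 0
|pz - cz| = |0 - (-2)| = 2
distance = (2+0+2)/2 = 4/2 = 2
radius = 1; distance != radius -> no

Answer: no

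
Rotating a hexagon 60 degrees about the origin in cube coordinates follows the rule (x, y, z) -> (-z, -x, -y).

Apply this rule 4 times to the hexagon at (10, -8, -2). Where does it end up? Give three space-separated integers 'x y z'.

Start: (10, -8, -2)
Step 1: (10, -8, -2) -> (-(-2), -(10), -(-8)) = (2, -10, 8)
Step 2: (2, -10, 8) -> (-(8), -(2), -(-10)) = (-8, -2, 10)
Step 3: (-8, -2, 10) -> (-(10), -(-8), -(-2)) = (-10, 8, 2)
Step 4: (-10, 8, 2) -> (-(2), -(-10), -(8)) = (-2, 10, -8)

Answer: -2 10 -8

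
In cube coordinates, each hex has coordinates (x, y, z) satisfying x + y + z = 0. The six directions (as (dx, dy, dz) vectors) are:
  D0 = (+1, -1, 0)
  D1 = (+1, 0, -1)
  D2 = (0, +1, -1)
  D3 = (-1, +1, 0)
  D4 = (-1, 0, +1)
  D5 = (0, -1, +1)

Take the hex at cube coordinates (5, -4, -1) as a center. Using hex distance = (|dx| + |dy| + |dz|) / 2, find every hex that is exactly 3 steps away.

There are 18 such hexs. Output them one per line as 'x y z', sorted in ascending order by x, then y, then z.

Walk ring at distance 3 from (5, -4, -1):
Start at center + D4*3 = (2, -4, 2)
  hex 0: (2, -4, 2)
  hex 1: (3, -5, 2)
  hex 2: (4, -6, 2)
  hex 3: (5, -7, 2)
  hex 4: (6, -7, 1)
  hex 5: (7, -7, 0)
  hex 6: (8, -7, -1)
  hex 7: (8, -6, -2)
  hex 8: (8, -5, -3)
  hex 9: (8, -4, -4)
  hex 10: (7, -3, -4)
  hex 11: (6, -2, -4)
  hex 12: (5, -1, -4)
  hex 13: (4, -1, -3)
  hex 14: (3, -1, -2)
  hex 15: (2, -1, -1)
  hex 16: (2, -2, 0)
  hex 17: (2, -3, 1)
Sorted: 18 hexes.

Answer: 2 -4 2
2 -3 1
2 -2 0
2 -1 -1
3 -5 2
3 -1 -2
4 -6 2
4 -1 -3
5 -7 2
5 -1 -4
6 -7 1
6 -2 -4
7 -7 0
7 -3 -4
8 -7 -1
8 -6 -2
8 -5 -3
8 -4 -4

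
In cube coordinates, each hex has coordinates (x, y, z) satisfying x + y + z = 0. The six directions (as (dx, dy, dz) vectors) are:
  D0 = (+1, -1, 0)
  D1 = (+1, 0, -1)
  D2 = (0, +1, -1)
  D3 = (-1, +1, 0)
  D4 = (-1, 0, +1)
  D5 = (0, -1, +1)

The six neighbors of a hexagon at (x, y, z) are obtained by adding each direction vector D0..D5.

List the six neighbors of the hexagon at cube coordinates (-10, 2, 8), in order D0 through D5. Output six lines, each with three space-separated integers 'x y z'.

Answer: -9 1 8
-9 2 7
-10 3 7
-11 3 8
-11 2 9
-10 1 9

Derivation:
Center: (-10, 2, 8). Add each direction:
  D0: (-10, 2, 8) + (1, -1, 0) = (-9, 1, 8)
  D1: (-10, 2, 8) + (1, 0, -1) = (-9, 2, 7)
  D2: (-10, 2, 8) + (0, 1, -1) = (-10, 3, 7)
  D3: (-10, 2, 8) + (-1, 1, 0) = (-11, 3, 8)
  D4: (-10, 2, 8) + (-1, 0, 1) = (-11, 2, 9)
  D5: (-10, 2, 8) + (0, -1, 1) = (-10, 1, 9)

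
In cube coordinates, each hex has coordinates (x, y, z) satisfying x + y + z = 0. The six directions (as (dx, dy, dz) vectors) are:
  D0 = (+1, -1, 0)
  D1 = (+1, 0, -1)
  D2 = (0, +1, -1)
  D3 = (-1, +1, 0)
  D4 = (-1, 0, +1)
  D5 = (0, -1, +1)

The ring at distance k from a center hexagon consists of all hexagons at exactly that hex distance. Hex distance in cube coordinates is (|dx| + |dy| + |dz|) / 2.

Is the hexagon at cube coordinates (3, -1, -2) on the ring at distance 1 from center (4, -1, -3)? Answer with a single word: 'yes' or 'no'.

|px - cx| = |3 - 4| = 1
|py - cy| = |-1 - (-1)| = 0
|pz - cz| = |-2 - (-3)| = 1
distance = (1+0+1)/2 = 2/2 = 1
radius = 1; distance == radius -> yes

Answer: yes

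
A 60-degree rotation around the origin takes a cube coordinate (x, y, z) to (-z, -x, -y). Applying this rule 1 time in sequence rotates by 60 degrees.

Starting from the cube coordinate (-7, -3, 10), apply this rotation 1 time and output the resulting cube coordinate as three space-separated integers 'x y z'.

Answer: -10 7 3

Derivation:
Start: (-7, -3, 10)
Step 1: (-7, -3, 10) -> (-(10), -(-7), -(-3)) = (-10, 7, 3)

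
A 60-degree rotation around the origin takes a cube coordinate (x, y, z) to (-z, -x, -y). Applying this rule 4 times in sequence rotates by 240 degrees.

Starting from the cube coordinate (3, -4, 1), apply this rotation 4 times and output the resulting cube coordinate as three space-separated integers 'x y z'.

Start: (3, -4, 1)
Step 1: (3, -4, 1) -> (-(1), -(3), -(-4)) = (-1, -3, 4)
Step 2: (-1, -3, 4) -> (-(4), -(-1), -(-3)) = (-4, 1, 3)
Step 3: (-4, 1, 3) -> (-(3), -(-4), -(1)) = (-3, 4, -1)
Step 4: (-3, 4, -1) -> (-(-1), -(-3), -(4)) = (1, 3, -4)

Answer: 1 3 -4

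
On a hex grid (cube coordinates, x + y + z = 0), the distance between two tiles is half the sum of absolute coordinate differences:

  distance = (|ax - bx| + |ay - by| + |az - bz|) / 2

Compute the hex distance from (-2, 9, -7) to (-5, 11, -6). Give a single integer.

Answer: 3

Derivation:
|ax - bx| = |-2 - (-5)| = 3
|ay - by| = |9 - 11| = 2
|az - bz| = |-7 - (-6)| = 1
distance = (3 + 2 + 1) / 2 = 6 / 2 = 3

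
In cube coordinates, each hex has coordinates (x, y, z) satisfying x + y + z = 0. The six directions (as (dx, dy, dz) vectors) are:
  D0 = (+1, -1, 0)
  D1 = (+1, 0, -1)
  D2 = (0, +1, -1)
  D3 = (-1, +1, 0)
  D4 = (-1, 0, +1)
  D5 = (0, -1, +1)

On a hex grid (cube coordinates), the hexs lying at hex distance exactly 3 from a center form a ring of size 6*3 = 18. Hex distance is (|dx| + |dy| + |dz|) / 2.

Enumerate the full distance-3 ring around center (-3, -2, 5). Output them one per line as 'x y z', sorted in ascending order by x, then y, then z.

Walk ring at distance 3 from (-3, -2, 5):
Start at center + D4*3 = (-6, -2, 8)
  hex 0: (-6, -2, 8)
  hex 1: (-5, -3, 8)
  hex 2: (-4, -4, 8)
  hex 3: (-3, -5, 8)
  hex 4: (-2, -5, 7)
  hex 5: (-1, -5, 6)
  hex 6: (0, -5, 5)
  hex 7: (0, -4, 4)
  hex 8: (0, -3, 3)
  hex 9: (0, -2, 2)
  hex 10: (-1, -1, 2)
  hex 11: (-2, 0, 2)
  hex 12: (-3, 1, 2)
  hex 13: (-4, 1, 3)
  hex 14: (-5, 1, 4)
  hex 15: (-6, 1, 5)
  hex 16: (-6, 0, 6)
  hex 17: (-6, -1, 7)
Sorted: 18 hexes.

Answer: -6 -2 8
-6 -1 7
-6 0 6
-6 1 5
-5 -3 8
-5 1 4
-4 -4 8
-4 1 3
-3 -5 8
-3 1 2
-2 -5 7
-2 0 2
-1 -5 6
-1 -1 2
0 -5 5
0 -4 4
0 -3 3
0 -2 2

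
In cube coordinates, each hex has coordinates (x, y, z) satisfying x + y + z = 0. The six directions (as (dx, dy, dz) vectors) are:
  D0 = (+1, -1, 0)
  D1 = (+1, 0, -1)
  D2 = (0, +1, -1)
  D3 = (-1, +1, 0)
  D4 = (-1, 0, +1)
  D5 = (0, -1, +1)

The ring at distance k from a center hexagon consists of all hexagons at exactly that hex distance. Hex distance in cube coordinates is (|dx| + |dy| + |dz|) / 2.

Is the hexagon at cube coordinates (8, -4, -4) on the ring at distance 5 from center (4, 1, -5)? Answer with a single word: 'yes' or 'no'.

Answer: yes

Derivation:
|px - cx| = |8 - 4| = 4
|py - cy| = |-4 - 1| = 5
|pz - cz| = |-4 - (-5)| = 1
distance = (4+5+1)/2 = 10/2 = 5
radius = 5; distance == radius -> yes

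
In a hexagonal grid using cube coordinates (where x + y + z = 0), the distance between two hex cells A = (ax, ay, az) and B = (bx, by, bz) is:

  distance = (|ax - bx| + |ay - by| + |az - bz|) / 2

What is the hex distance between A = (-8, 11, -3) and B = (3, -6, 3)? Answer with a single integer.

Answer: 17

Derivation:
|ax - bx| = |-8 - 3| = 11
|ay - by| = |11 - (-6)| = 17
|az - bz| = |-3 - 3| = 6
distance = (11 + 17 + 6) / 2 = 34 / 2 = 17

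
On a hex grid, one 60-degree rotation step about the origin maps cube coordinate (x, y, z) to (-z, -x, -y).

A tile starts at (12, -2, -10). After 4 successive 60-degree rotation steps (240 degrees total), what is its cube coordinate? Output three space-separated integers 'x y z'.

Answer: -10 12 -2

Derivation:
Start: (12, -2, -10)
Step 1: (12, -2, -10) -> (-(-10), -(12), -(-2)) = (10, -12, 2)
Step 2: (10, -12, 2) -> (-(2), -(10), -(-12)) = (-2, -10, 12)
Step 3: (-2, -10, 12) -> (-(12), -(-2), -(-10)) = (-12, 2, 10)
Step 4: (-12, 2, 10) -> (-(10), -(-12), -(2)) = (-10, 12, -2)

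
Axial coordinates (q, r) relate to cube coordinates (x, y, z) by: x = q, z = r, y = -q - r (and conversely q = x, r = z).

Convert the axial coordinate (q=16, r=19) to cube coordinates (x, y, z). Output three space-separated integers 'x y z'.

Answer: 16 -35 19

Derivation:
x = q = 16
z = r = 19
y = -x - z = -(16) - (19) = -35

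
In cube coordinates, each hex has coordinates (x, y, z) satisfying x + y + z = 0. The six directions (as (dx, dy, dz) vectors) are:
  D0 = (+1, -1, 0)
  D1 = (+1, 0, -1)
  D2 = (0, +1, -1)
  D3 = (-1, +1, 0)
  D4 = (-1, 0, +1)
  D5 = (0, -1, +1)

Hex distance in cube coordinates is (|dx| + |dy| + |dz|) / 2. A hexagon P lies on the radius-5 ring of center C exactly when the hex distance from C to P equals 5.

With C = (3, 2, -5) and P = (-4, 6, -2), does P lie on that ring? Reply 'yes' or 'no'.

|px - cx| = |-4 - 3| = 7
|py - cy| = |6 - 2| = 4
|pz - cz| = |-2 - (-5)| = 3
distance = (7+4+3)/2 = 14/2 = 7
radius = 5; distance != radius -> no

Answer: no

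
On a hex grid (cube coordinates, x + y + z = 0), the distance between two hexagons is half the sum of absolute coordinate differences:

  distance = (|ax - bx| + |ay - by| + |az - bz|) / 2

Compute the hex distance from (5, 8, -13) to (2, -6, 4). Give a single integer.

Answer: 17

Derivation:
|ax - bx| = |5 - 2| = 3
|ay - by| = |8 - (-6)| = 14
|az - bz| = |-13 - 4| = 17
distance = (3 + 14 + 17) / 2 = 34 / 2 = 17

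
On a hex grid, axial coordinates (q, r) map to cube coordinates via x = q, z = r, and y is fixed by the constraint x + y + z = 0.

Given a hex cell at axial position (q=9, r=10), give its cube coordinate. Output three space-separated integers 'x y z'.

Answer: 9 -19 10

Derivation:
x = q = 9
z = r = 10
y = -x - z = -(9) - (10) = -19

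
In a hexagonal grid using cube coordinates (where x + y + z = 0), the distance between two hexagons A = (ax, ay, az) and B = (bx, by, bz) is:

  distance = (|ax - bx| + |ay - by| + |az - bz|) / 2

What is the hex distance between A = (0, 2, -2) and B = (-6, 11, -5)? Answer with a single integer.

|ax - bx| = |0 - (-6)| = 6
|ay - by| = |2 - 11| = 9
|az - bz| = |-2 - (-5)| = 3
distance = (6 + 9 + 3) / 2 = 18 / 2 = 9

Answer: 9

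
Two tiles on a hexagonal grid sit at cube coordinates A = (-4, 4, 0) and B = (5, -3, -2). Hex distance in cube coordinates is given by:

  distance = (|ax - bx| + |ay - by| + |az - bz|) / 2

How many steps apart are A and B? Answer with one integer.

|ax - bx| = |-4 - 5| = 9
|ay - by| = |4 - (-3)| = 7
|az - bz| = |0 - (-2)| = 2
distance = (9 + 7 + 2) / 2 = 18 / 2 = 9

Answer: 9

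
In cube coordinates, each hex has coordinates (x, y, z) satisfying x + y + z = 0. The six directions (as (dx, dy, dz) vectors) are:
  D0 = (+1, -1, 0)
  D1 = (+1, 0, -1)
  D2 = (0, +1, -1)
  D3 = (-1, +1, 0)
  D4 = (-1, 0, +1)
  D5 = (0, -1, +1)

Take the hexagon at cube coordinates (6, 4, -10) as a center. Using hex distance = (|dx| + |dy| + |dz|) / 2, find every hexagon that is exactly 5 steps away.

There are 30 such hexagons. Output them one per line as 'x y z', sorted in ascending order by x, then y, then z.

Answer: 1 4 -5
1 5 -6
1 6 -7
1 7 -8
1 8 -9
1 9 -10
2 3 -5
2 9 -11
3 2 -5
3 9 -12
4 1 -5
4 9 -13
5 0 -5
5 9 -14
6 -1 -5
6 9 -15
7 -1 -6
7 8 -15
8 -1 -7
8 7 -15
9 -1 -8
9 6 -15
10 -1 -9
10 5 -15
11 -1 -10
11 0 -11
11 1 -12
11 2 -13
11 3 -14
11 4 -15

Derivation:
Walk ring at distance 5 from (6, 4, -10):
Start at center + D4*5 = (1, 4, -5)
  hex 0: (1, 4, -5)
  hex 1: (2, 3, -5)
  hex 2: (3, 2, -5)
  hex 3: (4, 1, -5)
  hex 4: (5, 0, -5)
  hex 5: (6, -1, -5)
  hex 6: (7, -1, -6)
  hex 7: (8, -1, -7)
  hex 8: (9, -1, -8)
  hex 9: (10, -1, -9)
  hex 10: (11, -1, -10)
  hex 11: (11, 0, -11)
  hex 12: (11, 1, -12)
  hex 13: (11, 2, -13)
  hex 14: (11, 3, -14)
  hex 15: (11, 4, -15)
  hex 16: (10, 5, -15)
  hex 17: (9, 6, -15)
  hex 18: (8, 7, -15)
  hex 19: (7, 8, -15)
  hex 20: (6, 9, -15)
  hex 21: (5, 9, -14)
  hex 22: (4, 9, -13)
  hex 23: (3, 9, -12)
  hex 24: (2, 9, -11)
  hex 25: (1, 9, -10)
  hex 26: (1, 8, -9)
  hex 27: (1, 7, -8)
  hex 28: (1, 6, -7)
  hex 29: (1, 5, -6)
Sorted: 30 hexes.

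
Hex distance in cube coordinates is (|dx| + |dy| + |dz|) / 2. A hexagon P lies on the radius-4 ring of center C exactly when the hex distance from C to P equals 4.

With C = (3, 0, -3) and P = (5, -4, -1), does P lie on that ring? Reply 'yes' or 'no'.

Answer: yes

Derivation:
|px - cx| = |5 - 3| = 2
|py - cy| = |-4 - 0| = 4
|pz - cz| = |-1 - (-3)| = 2
distance = (2+4+2)/2 = 8/2 = 4
radius = 4; distance == radius -> yes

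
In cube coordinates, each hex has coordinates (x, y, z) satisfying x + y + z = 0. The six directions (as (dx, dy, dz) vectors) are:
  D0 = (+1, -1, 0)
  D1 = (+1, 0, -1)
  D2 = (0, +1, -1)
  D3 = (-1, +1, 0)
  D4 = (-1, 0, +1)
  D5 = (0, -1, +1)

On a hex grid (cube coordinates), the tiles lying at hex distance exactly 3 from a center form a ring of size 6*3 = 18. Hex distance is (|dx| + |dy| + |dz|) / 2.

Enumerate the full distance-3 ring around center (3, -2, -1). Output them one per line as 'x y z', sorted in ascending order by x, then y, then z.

Walk ring at distance 3 from (3, -2, -1):
Start at center + D4*3 = (0, -2, 2)
  hex 0: (0, -2, 2)
  hex 1: (1, -3, 2)
  hex 2: (2, -4, 2)
  hex 3: (3, -5, 2)
  hex 4: (4, -5, 1)
  hex 5: (5, -5, 0)
  hex 6: (6, -5, -1)
  hex 7: (6, -4, -2)
  hex 8: (6, -3, -3)
  hex 9: (6, -2, -4)
  hex 10: (5, -1, -4)
  hex 11: (4, 0, -4)
  hex 12: (3, 1, -4)
  hex 13: (2, 1, -3)
  hex 14: (1, 1, -2)
  hex 15: (0, 1, -1)
  hex 16: (0, 0, 0)
  hex 17: (0, -1, 1)
Sorted: 18 hexes.

Answer: 0 -2 2
0 -1 1
0 0 0
0 1 -1
1 -3 2
1 1 -2
2 -4 2
2 1 -3
3 -5 2
3 1 -4
4 -5 1
4 0 -4
5 -5 0
5 -1 -4
6 -5 -1
6 -4 -2
6 -3 -3
6 -2 -4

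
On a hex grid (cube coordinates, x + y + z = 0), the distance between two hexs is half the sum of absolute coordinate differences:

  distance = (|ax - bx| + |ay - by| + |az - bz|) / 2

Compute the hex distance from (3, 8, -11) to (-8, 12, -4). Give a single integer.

Answer: 11

Derivation:
|ax - bx| = |3 - (-8)| = 11
|ay - by| = |8 - 12| = 4
|az - bz| = |-11 - (-4)| = 7
distance = (11 + 4 + 7) / 2 = 22 / 2 = 11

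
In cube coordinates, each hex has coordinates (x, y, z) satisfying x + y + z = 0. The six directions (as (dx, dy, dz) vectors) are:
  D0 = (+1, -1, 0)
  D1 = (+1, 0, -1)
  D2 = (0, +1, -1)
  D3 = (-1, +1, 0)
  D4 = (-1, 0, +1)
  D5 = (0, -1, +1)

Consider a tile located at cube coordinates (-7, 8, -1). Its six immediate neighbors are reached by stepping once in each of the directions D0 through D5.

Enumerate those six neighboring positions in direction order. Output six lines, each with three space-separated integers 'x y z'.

Center: (-7, 8, -1). Add each direction:
  D0: (-7, 8, -1) + (1, -1, 0) = (-6, 7, -1)
  D1: (-7, 8, -1) + (1, 0, -1) = (-6, 8, -2)
  D2: (-7, 8, -1) + (0, 1, -1) = (-7, 9, -2)
  D3: (-7, 8, -1) + (-1, 1, 0) = (-8, 9, -1)
  D4: (-7, 8, -1) + (-1, 0, 1) = (-8, 8, 0)
  D5: (-7, 8, -1) + (0, -1, 1) = (-7, 7, 0)

Answer: -6 7 -1
-6 8 -2
-7 9 -2
-8 9 -1
-8 8 0
-7 7 0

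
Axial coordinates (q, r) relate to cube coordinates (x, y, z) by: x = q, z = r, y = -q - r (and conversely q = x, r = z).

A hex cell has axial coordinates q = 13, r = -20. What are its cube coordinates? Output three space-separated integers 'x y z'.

x = q = 13
z = r = -20
y = -x - z = -(13) - (-20) = 7

Answer: 13 7 -20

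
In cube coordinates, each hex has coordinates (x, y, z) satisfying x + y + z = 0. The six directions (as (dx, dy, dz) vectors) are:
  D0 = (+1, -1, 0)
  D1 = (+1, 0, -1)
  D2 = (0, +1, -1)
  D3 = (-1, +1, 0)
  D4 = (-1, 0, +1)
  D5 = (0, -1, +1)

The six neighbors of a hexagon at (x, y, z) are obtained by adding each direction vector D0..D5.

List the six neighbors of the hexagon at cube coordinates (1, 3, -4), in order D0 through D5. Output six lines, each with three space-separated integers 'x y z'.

Answer: 2 2 -4
2 3 -5
1 4 -5
0 4 -4
0 3 -3
1 2 -3

Derivation:
Center: (1, 3, -4). Add each direction:
  D0: (1, 3, -4) + (1, -1, 0) = (2, 2, -4)
  D1: (1, 3, -4) + (1, 0, -1) = (2, 3, -5)
  D2: (1, 3, -4) + (0, 1, -1) = (1, 4, -5)
  D3: (1, 3, -4) + (-1, 1, 0) = (0, 4, -4)
  D4: (1, 3, -4) + (-1, 0, 1) = (0, 3, -3)
  D5: (1, 3, -4) + (0, -1, 1) = (1, 2, -3)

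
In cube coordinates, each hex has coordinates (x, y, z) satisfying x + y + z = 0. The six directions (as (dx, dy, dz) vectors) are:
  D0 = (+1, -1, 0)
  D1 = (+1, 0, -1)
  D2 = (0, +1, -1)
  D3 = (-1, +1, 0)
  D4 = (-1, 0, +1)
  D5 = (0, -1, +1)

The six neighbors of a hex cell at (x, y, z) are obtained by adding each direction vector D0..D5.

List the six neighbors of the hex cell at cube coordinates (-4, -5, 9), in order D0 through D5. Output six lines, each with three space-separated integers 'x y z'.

Center: (-4, -5, 9). Add each direction:
  D0: (-4, -5, 9) + (1, -1, 0) = (-3, -6, 9)
  D1: (-4, -5, 9) + (1, 0, -1) = (-3, -5, 8)
  D2: (-4, -5, 9) + (0, 1, -1) = (-4, -4, 8)
  D3: (-4, -5, 9) + (-1, 1, 0) = (-5, -4, 9)
  D4: (-4, -5, 9) + (-1, 0, 1) = (-5, -5, 10)
  D5: (-4, -5, 9) + (0, -1, 1) = (-4, -6, 10)

Answer: -3 -6 9
-3 -5 8
-4 -4 8
-5 -4 9
-5 -5 10
-4 -6 10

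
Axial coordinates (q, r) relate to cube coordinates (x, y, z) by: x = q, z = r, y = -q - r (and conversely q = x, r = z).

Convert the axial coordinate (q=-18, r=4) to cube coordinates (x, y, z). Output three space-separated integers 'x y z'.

Answer: -18 14 4

Derivation:
x = q = -18
z = r = 4
y = -x - z = -(-18) - (4) = 14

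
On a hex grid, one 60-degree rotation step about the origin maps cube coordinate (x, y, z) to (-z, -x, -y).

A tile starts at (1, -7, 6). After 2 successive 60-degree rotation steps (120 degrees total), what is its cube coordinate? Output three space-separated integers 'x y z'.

Answer: -7 6 1

Derivation:
Start: (1, -7, 6)
Step 1: (1, -7, 6) -> (-(6), -(1), -(-7)) = (-6, -1, 7)
Step 2: (-6, -1, 7) -> (-(7), -(-6), -(-1)) = (-7, 6, 1)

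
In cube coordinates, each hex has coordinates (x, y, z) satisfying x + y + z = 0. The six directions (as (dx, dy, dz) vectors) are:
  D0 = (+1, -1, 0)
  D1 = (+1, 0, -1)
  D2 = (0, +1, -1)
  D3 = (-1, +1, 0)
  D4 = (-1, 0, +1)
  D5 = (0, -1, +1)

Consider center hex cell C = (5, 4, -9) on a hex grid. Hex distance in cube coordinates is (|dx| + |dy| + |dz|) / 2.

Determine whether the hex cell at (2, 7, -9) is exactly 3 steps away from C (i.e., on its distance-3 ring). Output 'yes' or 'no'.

|px - cx| = |2 - 5| = 3
|py - cy| = |7 - 4| = 3
|pz - cz| = |-9 - (-9)| = 0
distance = (3+3+0)/2 = 6/2 = 3
radius = 3; distance == radius -> yes

Answer: yes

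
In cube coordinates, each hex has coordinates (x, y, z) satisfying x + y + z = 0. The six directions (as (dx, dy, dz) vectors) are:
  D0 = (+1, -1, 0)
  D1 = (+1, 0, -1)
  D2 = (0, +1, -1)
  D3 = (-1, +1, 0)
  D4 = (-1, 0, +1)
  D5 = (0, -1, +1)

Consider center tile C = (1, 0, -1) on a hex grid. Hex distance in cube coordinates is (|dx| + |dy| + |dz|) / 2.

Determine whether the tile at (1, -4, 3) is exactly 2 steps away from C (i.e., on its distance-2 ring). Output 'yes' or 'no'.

|px - cx| = |1 - 1| = 0
|py - cy| = |-4 - 0| = 4
|pz - cz| = |3 - (-1)| = 4
distance = (0+4+4)/2 = 8/2 = 4
radius = 2; distance != radius -> no

Answer: no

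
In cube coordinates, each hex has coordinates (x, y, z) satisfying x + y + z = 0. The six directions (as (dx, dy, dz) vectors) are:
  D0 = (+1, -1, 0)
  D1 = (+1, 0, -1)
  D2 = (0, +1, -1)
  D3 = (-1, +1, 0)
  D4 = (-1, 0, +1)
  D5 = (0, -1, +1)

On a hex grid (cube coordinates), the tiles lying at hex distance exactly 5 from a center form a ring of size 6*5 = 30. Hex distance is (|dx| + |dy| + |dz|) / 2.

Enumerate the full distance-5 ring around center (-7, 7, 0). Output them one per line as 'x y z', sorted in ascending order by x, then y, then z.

Walk ring at distance 5 from (-7, 7, 0):
Start at center + D4*5 = (-12, 7, 5)
  hex 0: (-12, 7, 5)
  hex 1: (-11, 6, 5)
  hex 2: (-10, 5, 5)
  hex 3: (-9, 4, 5)
  hex 4: (-8, 3, 5)
  hex 5: (-7, 2, 5)
  hex 6: (-6, 2, 4)
  hex 7: (-5, 2, 3)
  hex 8: (-4, 2, 2)
  hex 9: (-3, 2, 1)
  hex 10: (-2, 2, 0)
  hex 11: (-2, 3, -1)
  hex 12: (-2, 4, -2)
  hex 13: (-2, 5, -3)
  hex 14: (-2, 6, -4)
  hex 15: (-2, 7, -5)
  hex 16: (-3, 8, -5)
  hex 17: (-4, 9, -5)
  hex 18: (-5, 10, -5)
  hex 19: (-6, 11, -5)
  hex 20: (-7, 12, -5)
  hex 21: (-8, 12, -4)
  hex 22: (-9, 12, -3)
  hex 23: (-10, 12, -2)
  hex 24: (-11, 12, -1)
  hex 25: (-12, 12, 0)
  hex 26: (-12, 11, 1)
  hex 27: (-12, 10, 2)
  hex 28: (-12, 9, 3)
  hex 29: (-12, 8, 4)
Sorted: 30 hexes.

Answer: -12 7 5
-12 8 4
-12 9 3
-12 10 2
-12 11 1
-12 12 0
-11 6 5
-11 12 -1
-10 5 5
-10 12 -2
-9 4 5
-9 12 -3
-8 3 5
-8 12 -4
-7 2 5
-7 12 -5
-6 2 4
-6 11 -5
-5 2 3
-5 10 -5
-4 2 2
-4 9 -5
-3 2 1
-3 8 -5
-2 2 0
-2 3 -1
-2 4 -2
-2 5 -3
-2 6 -4
-2 7 -5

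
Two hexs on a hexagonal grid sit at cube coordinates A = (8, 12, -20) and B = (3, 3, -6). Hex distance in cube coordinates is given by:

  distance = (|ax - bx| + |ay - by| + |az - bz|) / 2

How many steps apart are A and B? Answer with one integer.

Answer: 14

Derivation:
|ax - bx| = |8 - 3| = 5
|ay - by| = |12 - 3| = 9
|az - bz| = |-20 - (-6)| = 14
distance = (5 + 9 + 14) / 2 = 28 / 2 = 14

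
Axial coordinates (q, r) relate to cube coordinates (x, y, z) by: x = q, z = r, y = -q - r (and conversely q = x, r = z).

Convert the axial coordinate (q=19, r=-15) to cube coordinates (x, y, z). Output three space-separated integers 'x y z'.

x = q = 19
z = r = -15
y = -x - z = -(19) - (-15) = -4

Answer: 19 -4 -15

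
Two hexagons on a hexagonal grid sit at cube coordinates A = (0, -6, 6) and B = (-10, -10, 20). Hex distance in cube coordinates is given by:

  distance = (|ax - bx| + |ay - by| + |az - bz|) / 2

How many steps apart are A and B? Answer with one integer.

|ax - bx| = |0 - (-10)| = 10
|ay - by| = |-6 - (-10)| = 4
|az - bz| = |6 - 20| = 14
distance = (10 + 4 + 14) / 2 = 28 / 2 = 14

Answer: 14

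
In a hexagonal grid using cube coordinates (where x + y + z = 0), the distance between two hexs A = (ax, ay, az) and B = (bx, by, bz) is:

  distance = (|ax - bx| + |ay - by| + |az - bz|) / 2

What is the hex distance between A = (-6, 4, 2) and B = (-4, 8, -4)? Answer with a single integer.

Answer: 6

Derivation:
|ax - bx| = |-6 - (-4)| = 2
|ay - by| = |4 - 8| = 4
|az - bz| = |2 - (-4)| = 6
distance = (2 + 4 + 6) / 2 = 12 / 2 = 6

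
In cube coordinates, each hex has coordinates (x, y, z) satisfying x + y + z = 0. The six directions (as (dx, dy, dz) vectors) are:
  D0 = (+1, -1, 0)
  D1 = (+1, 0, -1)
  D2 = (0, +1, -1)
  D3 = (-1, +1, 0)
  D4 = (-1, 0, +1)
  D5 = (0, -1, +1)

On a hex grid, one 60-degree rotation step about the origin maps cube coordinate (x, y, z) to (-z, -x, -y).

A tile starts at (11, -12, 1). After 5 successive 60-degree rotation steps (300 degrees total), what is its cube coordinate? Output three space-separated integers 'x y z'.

Start: (11, -12, 1)
Step 1: (11, -12, 1) -> (-(1), -(11), -(-12)) = (-1, -11, 12)
Step 2: (-1, -11, 12) -> (-(12), -(-1), -(-11)) = (-12, 1, 11)
Step 3: (-12, 1, 11) -> (-(11), -(-12), -(1)) = (-11, 12, -1)
Step 4: (-11, 12, -1) -> (-(-1), -(-11), -(12)) = (1, 11, -12)
Step 5: (1, 11, -12) -> (-(-12), -(1), -(11)) = (12, -1, -11)

Answer: 12 -1 -11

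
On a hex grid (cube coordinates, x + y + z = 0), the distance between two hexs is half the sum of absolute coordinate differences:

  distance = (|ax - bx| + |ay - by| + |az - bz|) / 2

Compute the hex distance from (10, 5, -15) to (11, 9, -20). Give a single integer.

|ax - bx| = |10 - 11| = 1
|ay - by| = |5 - 9| = 4
|az - bz| = |-15 - (-20)| = 5
distance = (1 + 4 + 5) / 2 = 10 / 2 = 5

Answer: 5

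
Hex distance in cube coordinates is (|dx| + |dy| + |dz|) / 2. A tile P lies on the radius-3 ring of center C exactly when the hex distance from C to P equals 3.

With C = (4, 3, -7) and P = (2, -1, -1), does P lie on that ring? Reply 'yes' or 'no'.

|px - cx| = |2 - 4| = 2
|py - cy| = |-1 - 3| = 4
|pz - cz| = |-1 - (-7)| = 6
distance = (2+4+6)/2 = 12/2 = 6
radius = 3; distance != radius -> no

Answer: no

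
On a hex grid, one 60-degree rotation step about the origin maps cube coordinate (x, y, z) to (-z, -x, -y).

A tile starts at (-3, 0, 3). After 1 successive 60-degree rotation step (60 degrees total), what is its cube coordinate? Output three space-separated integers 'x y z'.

Start: (-3, 0, 3)
Step 1: (-3, 0, 3) -> (-(3), -(-3), -(0)) = (-3, 3, 0)

Answer: -3 3 0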